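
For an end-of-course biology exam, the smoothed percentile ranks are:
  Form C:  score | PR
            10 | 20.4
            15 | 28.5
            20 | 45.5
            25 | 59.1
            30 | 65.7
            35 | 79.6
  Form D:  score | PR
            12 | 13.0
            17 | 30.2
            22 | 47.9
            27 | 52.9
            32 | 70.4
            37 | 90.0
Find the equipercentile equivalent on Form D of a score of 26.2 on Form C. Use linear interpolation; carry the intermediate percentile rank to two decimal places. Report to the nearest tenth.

29.2

PR of 26.2 on Form C: 59.1 + (26.2 − 25)/(30 − 25) × (65.7 − 59.1) = 60.68
On Form D, PR 60.68 falls between score 27 (PR 52.9) and 32 (PR 70.4).
Interpolate: 27 + (60.68 − 52.9)/(70.4 − 52.9) × (32 − 27) = 29.2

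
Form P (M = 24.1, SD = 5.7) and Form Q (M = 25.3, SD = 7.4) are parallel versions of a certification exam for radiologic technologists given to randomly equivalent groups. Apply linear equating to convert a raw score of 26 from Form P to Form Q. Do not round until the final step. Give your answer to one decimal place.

Linear equating: y = (SD_Y/SD_X)(x − M_X) + M_Y
y = (7.4/5.7)(26 − 24.1) + 25.3
y = 1.298246 × 1.9 + 25.3 = 2.4667 + 25.3 = 27.8

27.8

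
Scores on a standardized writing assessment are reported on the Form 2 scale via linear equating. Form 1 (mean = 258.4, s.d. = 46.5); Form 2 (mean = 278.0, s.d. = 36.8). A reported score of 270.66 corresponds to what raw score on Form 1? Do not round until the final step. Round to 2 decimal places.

Invert y = (SD_Y/SD_X)(x − M_X) + M_Y:
x = (SD_X/SD_Y)(y − M_Y) + M_X = (46.5/36.8)(270.66 − 278.0) + 258.4
x = 1.263587 × -7.340 + 258.4 = 249.13

249.13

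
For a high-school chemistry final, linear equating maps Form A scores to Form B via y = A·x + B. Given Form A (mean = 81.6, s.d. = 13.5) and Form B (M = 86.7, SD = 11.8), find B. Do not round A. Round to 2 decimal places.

A = SD_Y / SD_X = 11.8 / 13.5 = 0.874074
B = M_Y − A·M_X = 86.7 − 0.874074 × 81.6 = 15.38

15.38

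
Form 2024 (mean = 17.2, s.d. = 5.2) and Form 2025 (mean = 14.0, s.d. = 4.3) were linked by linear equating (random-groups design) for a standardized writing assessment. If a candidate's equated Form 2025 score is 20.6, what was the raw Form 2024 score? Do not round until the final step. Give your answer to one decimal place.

Invert y = (SD_Y/SD_X)(x − M_X) + M_Y:
x = (SD_X/SD_Y)(y − M_Y) + M_X = (5.2/4.3)(20.6 − 14.0) + 17.2
x = 1.209302 × 6.600 + 17.2 = 25.2

25.2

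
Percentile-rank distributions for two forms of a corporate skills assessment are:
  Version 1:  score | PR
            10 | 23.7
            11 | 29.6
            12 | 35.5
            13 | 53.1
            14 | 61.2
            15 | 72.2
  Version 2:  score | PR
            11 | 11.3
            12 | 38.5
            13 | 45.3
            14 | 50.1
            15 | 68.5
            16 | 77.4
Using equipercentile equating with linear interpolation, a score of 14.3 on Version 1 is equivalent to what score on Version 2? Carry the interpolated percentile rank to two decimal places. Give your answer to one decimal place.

14.8

PR of 14.3 on Version 1: 61.2 + (14.3 − 14)/(15 − 14) × (72.2 − 61.2) = 64.50
On Version 2, PR 64.50 falls between score 14 (PR 50.1) and 15 (PR 68.5).
Interpolate: 14 + (64.50 − 50.1)/(68.5 − 50.1) × (15 − 14) = 14.8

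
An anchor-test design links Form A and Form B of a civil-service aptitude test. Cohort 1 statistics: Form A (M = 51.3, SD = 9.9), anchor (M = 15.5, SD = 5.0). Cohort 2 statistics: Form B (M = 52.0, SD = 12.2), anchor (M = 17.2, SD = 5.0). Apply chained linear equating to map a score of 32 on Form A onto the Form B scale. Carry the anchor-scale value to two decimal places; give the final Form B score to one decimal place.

Form A → anchor (Cohort 1): v = (5.0/9.9)(32 − 51.3) + 15.5 = 5.75
anchor → Form B (Cohort 2): y = (12.2/5.0)(5.75 − 17.2) + 52.0 = 24.1

24.1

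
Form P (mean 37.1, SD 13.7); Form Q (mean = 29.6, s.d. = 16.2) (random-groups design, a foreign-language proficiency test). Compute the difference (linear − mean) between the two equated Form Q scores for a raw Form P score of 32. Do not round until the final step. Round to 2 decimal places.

Mean-equated: 32 + (29.6 − 37.1) = 24.50
Linear-equated: (16.2/13.7)(32 − 37.1) + 29.6 = 23.569
Difference = 23.569 − 24.50 = -0.93

-0.93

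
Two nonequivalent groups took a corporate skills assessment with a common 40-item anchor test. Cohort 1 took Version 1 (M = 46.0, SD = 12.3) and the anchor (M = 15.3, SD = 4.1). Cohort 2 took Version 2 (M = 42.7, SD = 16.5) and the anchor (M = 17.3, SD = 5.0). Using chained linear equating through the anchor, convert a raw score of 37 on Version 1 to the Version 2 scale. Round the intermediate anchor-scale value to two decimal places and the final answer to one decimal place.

26.2

Version 1 → anchor (Cohort 1): v = (4.1/12.3)(37 − 46.0) + 15.3 = 12.30
anchor → Version 2 (Cohort 2): y = (16.5/5.0)(12.30 − 17.3) + 42.7 = 26.2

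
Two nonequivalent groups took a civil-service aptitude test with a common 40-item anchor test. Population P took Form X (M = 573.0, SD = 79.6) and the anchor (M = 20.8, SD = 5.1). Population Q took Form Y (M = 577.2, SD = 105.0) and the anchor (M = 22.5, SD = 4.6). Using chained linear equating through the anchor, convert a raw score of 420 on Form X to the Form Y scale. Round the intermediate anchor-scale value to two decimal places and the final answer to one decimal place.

Form X → anchor (Population P): v = (5.1/79.6)(420 − 573.0) + 20.8 = 11.00
anchor → Form Y (Population Q): y = (105.0/4.6)(11.00 − 22.5) + 577.2 = 314.7

314.7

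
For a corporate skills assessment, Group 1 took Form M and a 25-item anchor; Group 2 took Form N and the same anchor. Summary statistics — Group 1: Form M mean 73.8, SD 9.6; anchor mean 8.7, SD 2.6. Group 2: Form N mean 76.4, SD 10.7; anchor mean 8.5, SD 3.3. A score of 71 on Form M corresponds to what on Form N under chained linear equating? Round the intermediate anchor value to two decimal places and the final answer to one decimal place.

74.6

Form M → anchor (Group 1): v = (2.6/9.6)(71 − 73.8) + 8.7 = 7.94
anchor → Form N (Group 2): y = (10.7/3.3)(7.94 − 8.5) + 76.4 = 74.6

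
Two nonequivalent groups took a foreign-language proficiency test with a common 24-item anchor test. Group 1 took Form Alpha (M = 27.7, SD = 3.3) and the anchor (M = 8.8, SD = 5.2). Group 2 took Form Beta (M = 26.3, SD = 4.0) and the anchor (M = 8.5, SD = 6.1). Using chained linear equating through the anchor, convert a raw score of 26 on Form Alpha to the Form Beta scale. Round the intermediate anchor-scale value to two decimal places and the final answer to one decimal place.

24.7

Form Alpha → anchor (Group 1): v = (5.2/3.3)(26 − 27.7) + 8.8 = 6.12
anchor → Form Beta (Group 2): y = (4.0/6.1)(6.12 − 8.5) + 26.3 = 24.7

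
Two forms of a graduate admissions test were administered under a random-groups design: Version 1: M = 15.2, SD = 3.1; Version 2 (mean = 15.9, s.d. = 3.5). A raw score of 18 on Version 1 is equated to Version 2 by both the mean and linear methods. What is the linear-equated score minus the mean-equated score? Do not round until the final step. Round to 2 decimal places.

Mean-equated: 18 + (15.9 − 15.2) = 18.70
Linear-equated: (3.5/3.1)(18 − 15.2) + 15.9 = 19.061
Difference = 19.061 − 18.70 = 0.36

0.36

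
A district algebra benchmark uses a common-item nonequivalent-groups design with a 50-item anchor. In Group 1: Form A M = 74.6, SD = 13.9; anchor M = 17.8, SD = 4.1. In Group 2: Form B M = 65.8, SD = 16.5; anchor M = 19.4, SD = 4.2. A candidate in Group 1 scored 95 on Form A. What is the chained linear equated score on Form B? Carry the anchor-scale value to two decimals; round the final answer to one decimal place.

83.2

Form A → anchor (Group 1): v = (4.1/13.9)(95 − 74.6) + 17.8 = 23.82
anchor → Form B (Group 2): y = (16.5/4.2)(23.82 − 19.4) + 65.8 = 83.2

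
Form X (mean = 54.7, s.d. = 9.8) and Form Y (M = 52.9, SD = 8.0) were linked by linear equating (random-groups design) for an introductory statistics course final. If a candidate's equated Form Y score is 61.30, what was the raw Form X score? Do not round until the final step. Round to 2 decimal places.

Invert y = (SD_Y/SD_X)(x − M_X) + M_Y:
x = (SD_X/SD_Y)(y − M_Y) + M_X = (9.8/8.0)(61.30 − 52.9) + 54.7
x = 1.225000 × 8.400 + 54.7 = 64.99

64.99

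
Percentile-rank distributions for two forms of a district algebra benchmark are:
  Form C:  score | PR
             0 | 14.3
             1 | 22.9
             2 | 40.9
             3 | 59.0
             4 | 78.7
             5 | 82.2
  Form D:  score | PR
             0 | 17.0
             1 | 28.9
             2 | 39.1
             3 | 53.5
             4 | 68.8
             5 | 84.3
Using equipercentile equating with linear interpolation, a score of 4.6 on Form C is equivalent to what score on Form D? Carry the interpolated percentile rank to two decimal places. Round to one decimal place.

4.8

PR of 4.6 on Form C: 78.7 + (4.6 − 4)/(5 − 4) × (82.2 − 78.7) = 80.80
On Form D, PR 80.80 falls between score 4 (PR 68.8) and 5 (PR 84.3).
Interpolate: 4 + (80.80 − 68.8)/(84.3 − 68.8) × (5 − 4) = 4.8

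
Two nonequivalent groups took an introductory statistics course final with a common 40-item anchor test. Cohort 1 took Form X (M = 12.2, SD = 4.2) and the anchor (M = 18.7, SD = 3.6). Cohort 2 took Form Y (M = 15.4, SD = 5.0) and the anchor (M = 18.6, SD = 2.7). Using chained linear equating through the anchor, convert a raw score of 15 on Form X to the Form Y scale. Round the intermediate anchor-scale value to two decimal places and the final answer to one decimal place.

Form X → anchor (Cohort 1): v = (3.6/4.2)(15 − 12.2) + 18.7 = 21.10
anchor → Form Y (Cohort 2): y = (5.0/2.7)(21.10 − 18.6) + 15.4 = 20.0

20.0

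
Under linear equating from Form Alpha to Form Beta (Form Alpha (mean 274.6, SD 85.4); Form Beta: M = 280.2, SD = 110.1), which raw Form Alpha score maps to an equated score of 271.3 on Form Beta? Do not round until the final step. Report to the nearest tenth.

267.7

Invert y = (SD_Y/SD_X)(x − M_X) + M_Y:
x = (SD_X/SD_Y)(y − M_Y) + M_X = (85.4/110.1)(271.3 − 280.2) + 274.6
x = 0.775658 × -8.900 + 274.6 = 267.7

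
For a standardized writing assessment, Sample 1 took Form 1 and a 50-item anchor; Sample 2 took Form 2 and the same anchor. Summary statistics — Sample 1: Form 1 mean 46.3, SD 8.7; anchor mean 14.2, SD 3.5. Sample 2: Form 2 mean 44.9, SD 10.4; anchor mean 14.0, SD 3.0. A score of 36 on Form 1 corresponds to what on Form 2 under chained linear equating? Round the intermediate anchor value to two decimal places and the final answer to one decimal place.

Form 1 → anchor (Sample 1): v = (3.5/8.7)(36 − 46.3) + 14.2 = 10.06
anchor → Form 2 (Sample 2): y = (10.4/3.0)(10.06 − 14.0) + 44.9 = 31.2

31.2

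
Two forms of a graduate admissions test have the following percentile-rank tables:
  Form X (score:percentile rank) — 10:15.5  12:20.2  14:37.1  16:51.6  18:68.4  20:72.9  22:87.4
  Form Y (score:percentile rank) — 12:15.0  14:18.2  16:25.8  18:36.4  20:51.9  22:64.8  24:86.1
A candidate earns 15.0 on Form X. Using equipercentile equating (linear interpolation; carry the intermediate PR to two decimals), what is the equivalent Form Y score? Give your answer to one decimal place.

PR of 15.0 on Form X: 37.1 + (15.0 − 14)/(16 − 14) × (51.6 − 37.1) = 44.35
On Form Y, PR 44.35 falls between score 18 (PR 36.4) and 20 (PR 51.9).
Interpolate: 18 + (44.35 − 36.4)/(51.9 − 36.4) × (20 − 18) = 19.0

19.0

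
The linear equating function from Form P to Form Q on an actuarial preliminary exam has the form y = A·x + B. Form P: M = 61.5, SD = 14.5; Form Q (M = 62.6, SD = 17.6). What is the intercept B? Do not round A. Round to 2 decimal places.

A = SD_Y / SD_X = 17.6 / 14.5 = 1.213793
B = M_Y − A·M_X = 62.6 − 1.213793 × 61.5 = -12.05

-12.05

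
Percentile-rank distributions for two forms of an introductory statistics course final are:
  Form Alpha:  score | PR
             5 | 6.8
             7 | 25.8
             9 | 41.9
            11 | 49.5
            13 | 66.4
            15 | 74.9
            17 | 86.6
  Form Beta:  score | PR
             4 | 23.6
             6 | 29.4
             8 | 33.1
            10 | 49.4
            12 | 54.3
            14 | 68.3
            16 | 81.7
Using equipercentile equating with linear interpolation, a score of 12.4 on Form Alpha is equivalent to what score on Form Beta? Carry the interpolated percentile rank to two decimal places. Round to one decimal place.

13.0

PR of 12.4 on Form Alpha: 49.5 + (12.4 − 11)/(13 − 11) × (66.4 − 49.5) = 61.33
On Form Beta, PR 61.33 falls between score 12 (PR 54.3) and 14 (PR 68.3).
Interpolate: 12 + (61.33 − 54.3)/(68.3 − 54.3) × (14 − 12) = 13.0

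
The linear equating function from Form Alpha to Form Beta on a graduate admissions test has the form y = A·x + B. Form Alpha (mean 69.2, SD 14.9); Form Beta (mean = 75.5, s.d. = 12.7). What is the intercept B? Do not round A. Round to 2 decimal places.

A = SD_Y / SD_X = 12.7 / 14.9 = 0.852349
B = M_Y − A·M_X = 75.5 − 0.852349 × 69.2 = 16.52

16.52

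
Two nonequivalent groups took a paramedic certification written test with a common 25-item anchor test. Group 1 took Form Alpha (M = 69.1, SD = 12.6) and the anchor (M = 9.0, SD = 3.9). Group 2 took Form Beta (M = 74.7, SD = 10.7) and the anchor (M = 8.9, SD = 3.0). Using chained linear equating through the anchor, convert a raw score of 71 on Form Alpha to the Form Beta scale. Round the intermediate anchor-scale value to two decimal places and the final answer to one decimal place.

Form Alpha → anchor (Group 1): v = (3.9/12.6)(71 − 69.1) + 9.0 = 9.59
anchor → Form Beta (Group 2): y = (10.7/3.0)(9.59 − 8.9) + 74.7 = 77.2

77.2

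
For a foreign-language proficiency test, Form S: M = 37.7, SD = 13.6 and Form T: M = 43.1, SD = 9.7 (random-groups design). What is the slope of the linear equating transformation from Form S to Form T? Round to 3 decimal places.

0.713

A = SD_Y / SD_X = 9.7 / 13.6 = 0.713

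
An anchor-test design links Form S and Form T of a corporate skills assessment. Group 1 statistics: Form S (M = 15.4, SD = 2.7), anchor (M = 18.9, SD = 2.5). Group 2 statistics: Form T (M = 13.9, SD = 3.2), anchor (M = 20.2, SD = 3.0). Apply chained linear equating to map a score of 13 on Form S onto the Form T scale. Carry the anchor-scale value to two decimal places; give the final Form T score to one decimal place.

10.1

Form S → anchor (Group 1): v = (2.5/2.7)(13 − 15.4) + 18.9 = 16.68
anchor → Form T (Group 2): y = (3.2/3.0)(16.68 − 20.2) + 13.9 = 10.1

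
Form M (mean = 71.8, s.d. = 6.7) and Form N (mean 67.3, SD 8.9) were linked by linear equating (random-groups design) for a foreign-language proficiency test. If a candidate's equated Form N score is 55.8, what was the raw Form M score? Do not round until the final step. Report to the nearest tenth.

63.1

Invert y = (SD_Y/SD_X)(x − M_X) + M_Y:
x = (SD_X/SD_Y)(y − M_Y) + M_X = (6.7/8.9)(55.8 − 67.3) + 71.8
x = 0.752809 × -11.500 + 71.8 = 63.1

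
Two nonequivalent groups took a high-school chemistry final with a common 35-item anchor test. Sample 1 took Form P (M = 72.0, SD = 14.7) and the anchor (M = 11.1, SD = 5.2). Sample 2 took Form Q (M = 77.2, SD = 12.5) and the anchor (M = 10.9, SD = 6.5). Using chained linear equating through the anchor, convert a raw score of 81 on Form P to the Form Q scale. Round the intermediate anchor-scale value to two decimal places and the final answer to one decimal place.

Form P → anchor (Sample 1): v = (5.2/14.7)(81 − 72.0) + 11.1 = 14.28
anchor → Form Q (Sample 2): y = (12.5/6.5)(14.28 − 10.9) + 77.2 = 83.7

83.7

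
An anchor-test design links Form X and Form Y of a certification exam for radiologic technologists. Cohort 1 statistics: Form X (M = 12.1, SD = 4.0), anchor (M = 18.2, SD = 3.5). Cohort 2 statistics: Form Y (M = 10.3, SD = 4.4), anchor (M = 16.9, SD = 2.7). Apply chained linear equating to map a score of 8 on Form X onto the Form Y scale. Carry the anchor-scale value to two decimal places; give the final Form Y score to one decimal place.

Form X → anchor (Cohort 1): v = (3.5/4.0)(8 − 12.1) + 18.2 = 14.61
anchor → Form Y (Cohort 2): y = (4.4/2.7)(14.61 − 16.9) + 10.3 = 6.6

6.6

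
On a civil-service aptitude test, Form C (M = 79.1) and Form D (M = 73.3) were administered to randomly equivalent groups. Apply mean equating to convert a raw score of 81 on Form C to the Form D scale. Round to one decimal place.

Mean equating: y = x + (M_Y − M_X) = 81 + (73.3 − 79.1) = 75.2

75.2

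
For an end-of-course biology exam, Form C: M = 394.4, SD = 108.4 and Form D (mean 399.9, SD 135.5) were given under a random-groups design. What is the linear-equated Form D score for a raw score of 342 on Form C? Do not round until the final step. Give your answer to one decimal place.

Linear equating: y = (SD_Y/SD_X)(x − M_X) + M_Y
y = (135.5/108.4)(342 − 394.4) + 399.9
y = 1.250000 × -52.4 + 399.9 = -65.5000 + 399.9 = 334.4

334.4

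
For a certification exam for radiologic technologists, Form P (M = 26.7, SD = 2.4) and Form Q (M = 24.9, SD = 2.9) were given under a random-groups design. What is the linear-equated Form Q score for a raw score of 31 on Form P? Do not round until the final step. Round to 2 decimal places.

Linear equating: y = (SD_Y/SD_X)(x − M_X) + M_Y
y = (2.9/2.4)(31 − 26.7) + 24.9
y = 1.208333 × 4.3 + 24.9 = 5.1958 + 24.9 = 30.10

30.10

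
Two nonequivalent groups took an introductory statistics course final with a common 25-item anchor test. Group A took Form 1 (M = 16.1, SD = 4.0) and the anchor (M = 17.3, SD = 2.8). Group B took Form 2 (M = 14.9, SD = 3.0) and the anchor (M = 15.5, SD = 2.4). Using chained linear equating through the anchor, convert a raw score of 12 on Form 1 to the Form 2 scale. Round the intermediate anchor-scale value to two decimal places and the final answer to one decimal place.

Form 1 → anchor (Group A): v = (2.8/4.0)(12 − 16.1) + 17.3 = 14.43
anchor → Form 2 (Group B): y = (3.0/2.4)(14.43 − 15.5) + 14.9 = 13.6

13.6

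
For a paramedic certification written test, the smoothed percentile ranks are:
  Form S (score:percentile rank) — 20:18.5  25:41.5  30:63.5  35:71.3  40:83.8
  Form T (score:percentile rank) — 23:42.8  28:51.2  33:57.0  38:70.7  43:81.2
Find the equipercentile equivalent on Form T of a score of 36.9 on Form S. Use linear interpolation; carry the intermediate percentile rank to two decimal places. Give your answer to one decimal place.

PR of 36.9 on Form S: 71.3 + (36.9 − 35)/(40 − 35) × (83.8 − 71.3) = 76.05
On Form T, PR 76.05 falls between score 38 (PR 70.7) and 43 (PR 81.2).
Interpolate: 38 + (76.05 − 70.7)/(81.2 − 70.7) × (43 − 38) = 40.5

40.5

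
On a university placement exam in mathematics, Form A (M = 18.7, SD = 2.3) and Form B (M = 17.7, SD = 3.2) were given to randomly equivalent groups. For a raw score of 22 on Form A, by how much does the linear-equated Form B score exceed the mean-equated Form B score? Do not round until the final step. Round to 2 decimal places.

Mean-equated: 22 + (17.7 − 18.7) = 21.00
Linear-equated: (3.2/2.3)(22 − 18.7) + 17.7 = 22.291
Difference = 22.291 − 21.00 = 1.29

1.29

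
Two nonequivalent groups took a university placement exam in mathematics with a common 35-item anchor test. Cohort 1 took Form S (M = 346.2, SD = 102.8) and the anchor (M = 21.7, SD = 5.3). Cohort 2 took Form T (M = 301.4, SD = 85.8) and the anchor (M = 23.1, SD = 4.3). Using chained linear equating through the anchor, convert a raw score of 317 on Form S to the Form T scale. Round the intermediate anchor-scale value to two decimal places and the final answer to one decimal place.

Form S → anchor (Cohort 1): v = (5.3/102.8)(317 − 346.2) + 21.7 = 20.19
anchor → Form T (Cohort 2): y = (85.8/4.3)(20.19 − 23.1) + 301.4 = 243.3

243.3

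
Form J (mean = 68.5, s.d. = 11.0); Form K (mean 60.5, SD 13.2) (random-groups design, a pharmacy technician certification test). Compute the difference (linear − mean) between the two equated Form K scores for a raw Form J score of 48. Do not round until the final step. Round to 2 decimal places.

-4.10

Mean-equated: 48 + (60.5 − 68.5) = 40.00
Linear-equated: (13.2/11.0)(48 − 68.5) + 60.5 = 35.900
Difference = 35.900 − 40.00 = -4.10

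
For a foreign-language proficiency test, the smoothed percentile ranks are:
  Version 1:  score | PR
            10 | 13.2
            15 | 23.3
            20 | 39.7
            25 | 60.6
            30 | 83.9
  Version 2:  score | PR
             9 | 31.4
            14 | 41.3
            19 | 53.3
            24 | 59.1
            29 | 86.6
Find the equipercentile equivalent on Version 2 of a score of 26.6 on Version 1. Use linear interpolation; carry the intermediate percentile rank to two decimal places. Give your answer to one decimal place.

25.6

PR of 26.6 on Version 1: 60.6 + (26.6 − 25)/(30 − 25) × (83.9 − 60.6) = 68.06
On Version 2, PR 68.06 falls between score 24 (PR 59.1) and 29 (PR 86.6).
Interpolate: 24 + (68.06 − 59.1)/(86.6 − 59.1) × (29 − 24) = 25.6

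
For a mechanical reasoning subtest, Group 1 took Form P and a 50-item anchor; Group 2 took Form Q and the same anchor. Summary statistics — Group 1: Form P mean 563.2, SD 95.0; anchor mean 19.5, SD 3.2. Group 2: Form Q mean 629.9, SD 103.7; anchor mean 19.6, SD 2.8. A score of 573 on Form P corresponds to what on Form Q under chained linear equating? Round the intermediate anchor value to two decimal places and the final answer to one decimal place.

638.4

Form P → anchor (Group 1): v = (3.2/95.0)(573 − 563.2) + 19.5 = 19.83
anchor → Form Q (Group 2): y = (103.7/2.8)(19.83 − 19.6) + 629.9 = 638.4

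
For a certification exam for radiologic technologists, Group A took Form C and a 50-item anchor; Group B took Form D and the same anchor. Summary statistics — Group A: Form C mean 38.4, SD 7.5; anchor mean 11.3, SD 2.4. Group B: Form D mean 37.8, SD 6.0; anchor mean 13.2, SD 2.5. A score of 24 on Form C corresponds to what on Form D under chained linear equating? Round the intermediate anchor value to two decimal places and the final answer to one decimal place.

Form C → anchor (Group A): v = (2.4/7.5)(24 − 38.4) + 11.3 = 6.69
anchor → Form D (Group B): y = (6.0/2.5)(6.69 − 13.2) + 37.8 = 22.2

22.2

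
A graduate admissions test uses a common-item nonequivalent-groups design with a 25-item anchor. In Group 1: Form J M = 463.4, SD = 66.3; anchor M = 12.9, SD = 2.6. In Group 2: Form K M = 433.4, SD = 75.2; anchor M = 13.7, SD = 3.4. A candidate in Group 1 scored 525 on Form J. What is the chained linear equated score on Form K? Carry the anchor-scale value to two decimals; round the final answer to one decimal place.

Form J → anchor (Group 1): v = (2.6/66.3)(525 − 463.4) + 12.9 = 15.32
anchor → Form K (Group 2): y = (75.2/3.4)(15.32 − 13.7) + 433.4 = 469.2

469.2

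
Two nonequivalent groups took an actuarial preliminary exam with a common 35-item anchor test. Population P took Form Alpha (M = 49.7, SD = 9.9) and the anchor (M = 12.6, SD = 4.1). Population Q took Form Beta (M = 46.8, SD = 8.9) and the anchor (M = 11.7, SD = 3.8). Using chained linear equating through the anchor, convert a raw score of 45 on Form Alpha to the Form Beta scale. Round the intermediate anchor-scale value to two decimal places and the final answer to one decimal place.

44.3

Form Alpha → anchor (Population P): v = (4.1/9.9)(45 − 49.7) + 12.6 = 10.65
anchor → Form Beta (Population Q): y = (8.9/3.8)(10.65 − 11.7) + 46.8 = 44.3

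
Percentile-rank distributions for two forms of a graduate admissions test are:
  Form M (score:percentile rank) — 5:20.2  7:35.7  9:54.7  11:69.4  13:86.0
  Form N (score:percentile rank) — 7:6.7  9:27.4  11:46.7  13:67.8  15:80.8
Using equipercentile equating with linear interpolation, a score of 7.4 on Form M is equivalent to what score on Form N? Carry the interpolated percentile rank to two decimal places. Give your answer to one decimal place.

PR of 7.4 on Form M: 35.7 + (7.4 − 7)/(9 − 7) × (54.7 − 35.7) = 39.50
On Form N, PR 39.50 falls between score 9 (PR 27.4) and 11 (PR 46.7).
Interpolate: 9 + (39.50 − 27.4)/(46.7 − 27.4) × (11 − 9) = 10.3

10.3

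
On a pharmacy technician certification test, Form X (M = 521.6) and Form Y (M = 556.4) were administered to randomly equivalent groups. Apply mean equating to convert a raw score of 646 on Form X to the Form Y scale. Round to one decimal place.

680.8

Mean equating: y = x + (M_Y − M_X) = 646 + (556.4 − 521.6) = 680.8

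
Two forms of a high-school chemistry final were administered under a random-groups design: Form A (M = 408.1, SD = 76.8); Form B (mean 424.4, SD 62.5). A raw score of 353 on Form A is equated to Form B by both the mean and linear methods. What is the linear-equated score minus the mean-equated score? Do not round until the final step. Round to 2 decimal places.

10.26

Mean-equated: 353 + (424.4 − 408.1) = 369.30
Linear-equated: (62.5/76.8)(353 − 408.1) + 424.4 = 379.560
Difference = 379.560 − 369.30 = 10.26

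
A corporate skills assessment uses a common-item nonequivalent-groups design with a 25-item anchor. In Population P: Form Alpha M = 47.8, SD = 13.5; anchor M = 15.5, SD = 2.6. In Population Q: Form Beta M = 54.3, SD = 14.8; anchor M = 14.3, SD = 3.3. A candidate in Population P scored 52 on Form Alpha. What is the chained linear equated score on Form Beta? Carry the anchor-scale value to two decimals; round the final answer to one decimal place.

Form Alpha → anchor (Population P): v = (2.6/13.5)(52 − 47.8) + 15.5 = 16.31
anchor → Form Beta (Population Q): y = (14.8/3.3)(16.31 − 14.3) + 54.3 = 63.3

63.3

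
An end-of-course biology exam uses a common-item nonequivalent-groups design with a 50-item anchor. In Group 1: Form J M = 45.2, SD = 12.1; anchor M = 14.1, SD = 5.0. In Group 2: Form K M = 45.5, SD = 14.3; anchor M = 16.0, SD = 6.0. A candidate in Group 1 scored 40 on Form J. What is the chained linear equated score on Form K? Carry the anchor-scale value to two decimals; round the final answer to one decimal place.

Form J → anchor (Group 1): v = (5.0/12.1)(40 − 45.2) + 14.1 = 11.95
anchor → Form K (Group 2): y = (14.3/6.0)(11.95 − 16.0) + 45.5 = 35.8

35.8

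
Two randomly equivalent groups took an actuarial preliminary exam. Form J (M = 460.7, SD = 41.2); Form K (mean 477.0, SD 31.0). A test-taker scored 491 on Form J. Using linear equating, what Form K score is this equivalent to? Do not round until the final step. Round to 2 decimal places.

499.80

Linear equating: y = (SD_Y/SD_X)(x − M_X) + M_Y
y = (31.0/41.2)(491 − 460.7) + 477.0
y = 0.752427 × 30.3 + 477.0 = 22.7985 + 477.0 = 499.80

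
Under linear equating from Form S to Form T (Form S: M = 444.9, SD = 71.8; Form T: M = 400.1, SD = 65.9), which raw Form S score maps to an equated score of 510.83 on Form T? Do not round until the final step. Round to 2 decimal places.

Invert y = (SD_Y/SD_X)(x − M_X) + M_Y:
x = (SD_X/SD_Y)(y − M_Y) + M_X = (71.8/65.9)(510.83 − 400.1) + 444.9
x = 1.089530 × 110.730 + 444.9 = 565.54

565.54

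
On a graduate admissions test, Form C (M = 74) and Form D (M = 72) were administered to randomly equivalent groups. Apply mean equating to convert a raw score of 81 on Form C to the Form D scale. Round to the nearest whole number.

79

Mean equating: y = x + (M_Y − M_X) = 81 + (72 − 74) = 79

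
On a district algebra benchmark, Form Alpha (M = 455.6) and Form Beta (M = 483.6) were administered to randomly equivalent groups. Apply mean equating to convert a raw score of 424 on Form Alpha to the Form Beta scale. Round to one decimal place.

452.0

Mean equating: y = x + (M_Y − M_X) = 424 + (483.6 − 455.6) = 452.0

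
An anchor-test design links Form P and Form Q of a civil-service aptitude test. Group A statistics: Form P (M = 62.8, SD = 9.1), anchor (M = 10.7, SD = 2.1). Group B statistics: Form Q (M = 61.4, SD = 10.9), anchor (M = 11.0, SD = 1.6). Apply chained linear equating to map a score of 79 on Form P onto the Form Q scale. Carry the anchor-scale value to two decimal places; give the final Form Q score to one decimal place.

84.8

Form P → anchor (Group A): v = (2.1/9.1)(79 − 62.8) + 10.7 = 14.44
anchor → Form Q (Group B): y = (10.9/1.6)(14.44 − 11.0) + 61.4 = 84.8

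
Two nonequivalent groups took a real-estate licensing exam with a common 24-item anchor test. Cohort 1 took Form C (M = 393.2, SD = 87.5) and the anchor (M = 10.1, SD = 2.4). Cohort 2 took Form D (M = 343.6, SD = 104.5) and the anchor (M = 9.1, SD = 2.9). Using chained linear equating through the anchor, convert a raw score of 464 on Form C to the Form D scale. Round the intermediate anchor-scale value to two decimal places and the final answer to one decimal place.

449.5

Form C → anchor (Cohort 1): v = (2.4/87.5)(464 − 393.2) + 10.1 = 12.04
anchor → Form D (Cohort 2): y = (104.5/2.9)(12.04 − 9.1) + 343.6 = 449.5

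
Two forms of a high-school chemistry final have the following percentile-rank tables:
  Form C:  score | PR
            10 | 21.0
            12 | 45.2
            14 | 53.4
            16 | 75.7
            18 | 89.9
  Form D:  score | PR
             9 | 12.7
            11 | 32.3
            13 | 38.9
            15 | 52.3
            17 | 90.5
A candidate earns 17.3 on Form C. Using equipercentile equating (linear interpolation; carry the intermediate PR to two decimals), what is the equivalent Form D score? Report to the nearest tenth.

16.7

PR of 17.3 on Form C: 75.7 + (17.3 − 16)/(18 − 16) × (89.9 − 75.7) = 84.93
On Form D, PR 84.93 falls between score 15 (PR 52.3) and 17 (PR 90.5).
Interpolate: 15 + (84.93 − 52.3)/(90.5 − 52.3) × (17 − 15) = 16.7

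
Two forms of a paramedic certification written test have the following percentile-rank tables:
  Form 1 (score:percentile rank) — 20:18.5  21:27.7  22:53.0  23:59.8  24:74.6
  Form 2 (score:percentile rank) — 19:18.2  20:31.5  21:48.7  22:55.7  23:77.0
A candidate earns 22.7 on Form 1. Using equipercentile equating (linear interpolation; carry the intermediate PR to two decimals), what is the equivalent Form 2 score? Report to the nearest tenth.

22.1

PR of 22.7 on Form 1: 53.0 + (22.7 − 22)/(23 − 22) × (59.8 − 53.0) = 57.76
On Form 2, PR 57.76 falls between score 22 (PR 55.7) and 23 (PR 77.0).
Interpolate: 22 + (57.76 − 55.7)/(77.0 − 55.7) × (23 − 22) = 22.1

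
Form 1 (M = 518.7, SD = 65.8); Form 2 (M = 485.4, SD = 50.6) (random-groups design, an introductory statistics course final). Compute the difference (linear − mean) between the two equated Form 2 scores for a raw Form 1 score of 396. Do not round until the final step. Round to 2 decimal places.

Mean-equated: 396 + (485.4 − 518.7) = 362.70
Linear-equated: (50.6/65.8)(396 − 518.7) + 485.4 = 391.044
Difference = 391.044 − 362.70 = 28.34

28.34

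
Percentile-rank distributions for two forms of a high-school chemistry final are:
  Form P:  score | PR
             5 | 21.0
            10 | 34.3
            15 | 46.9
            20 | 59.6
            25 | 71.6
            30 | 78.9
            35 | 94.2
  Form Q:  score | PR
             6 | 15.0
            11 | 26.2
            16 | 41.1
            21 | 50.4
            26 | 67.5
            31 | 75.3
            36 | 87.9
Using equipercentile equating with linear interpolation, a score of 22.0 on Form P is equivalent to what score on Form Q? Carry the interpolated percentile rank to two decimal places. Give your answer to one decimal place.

25.1

PR of 22.0 on Form P: 59.6 + (22.0 − 20)/(25 − 20) × (71.6 − 59.6) = 64.40
On Form Q, PR 64.40 falls between score 21 (PR 50.4) and 26 (PR 67.5).
Interpolate: 21 + (64.40 − 50.4)/(67.5 − 50.4) × (26 − 21) = 25.1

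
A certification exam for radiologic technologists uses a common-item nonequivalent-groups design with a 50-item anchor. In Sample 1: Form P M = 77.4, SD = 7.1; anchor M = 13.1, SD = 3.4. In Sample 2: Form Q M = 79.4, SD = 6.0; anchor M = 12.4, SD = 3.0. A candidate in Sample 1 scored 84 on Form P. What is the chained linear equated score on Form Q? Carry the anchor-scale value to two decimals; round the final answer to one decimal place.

Form P → anchor (Sample 1): v = (3.4/7.1)(84 − 77.4) + 13.1 = 16.26
anchor → Form Q (Sample 2): y = (6.0/3.0)(16.26 − 12.4) + 79.4 = 87.1

87.1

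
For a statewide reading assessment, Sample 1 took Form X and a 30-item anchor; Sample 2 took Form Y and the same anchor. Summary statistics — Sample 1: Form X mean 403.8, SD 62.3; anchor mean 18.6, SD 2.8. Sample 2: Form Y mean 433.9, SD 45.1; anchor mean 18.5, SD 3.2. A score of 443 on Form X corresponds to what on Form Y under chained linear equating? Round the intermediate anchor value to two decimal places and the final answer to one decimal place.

460.1

Form X → anchor (Sample 1): v = (2.8/62.3)(443 − 403.8) + 18.6 = 20.36
anchor → Form Y (Sample 2): y = (45.1/3.2)(20.36 − 18.5) + 433.9 = 460.1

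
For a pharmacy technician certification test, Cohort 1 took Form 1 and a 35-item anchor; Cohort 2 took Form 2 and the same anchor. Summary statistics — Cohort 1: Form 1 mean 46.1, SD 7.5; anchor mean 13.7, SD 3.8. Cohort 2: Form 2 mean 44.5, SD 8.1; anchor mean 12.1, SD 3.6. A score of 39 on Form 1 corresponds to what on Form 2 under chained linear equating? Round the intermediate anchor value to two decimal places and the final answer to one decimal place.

Form 1 → anchor (Cohort 1): v = (3.8/7.5)(39 − 46.1) + 13.7 = 10.10
anchor → Form 2 (Cohort 2): y = (8.1/3.6)(10.10 − 12.1) + 44.5 = 40.0

40.0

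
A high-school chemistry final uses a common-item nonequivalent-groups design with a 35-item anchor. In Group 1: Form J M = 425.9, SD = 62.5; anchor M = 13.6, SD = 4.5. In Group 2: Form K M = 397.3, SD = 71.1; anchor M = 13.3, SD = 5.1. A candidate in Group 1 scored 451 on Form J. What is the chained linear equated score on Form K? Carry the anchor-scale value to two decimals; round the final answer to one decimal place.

426.7

Form J → anchor (Group 1): v = (4.5/62.5)(451 − 425.9) + 13.6 = 15.41
anchor → Form K (Group 2): y = (71.1/5.1)(15.41 − 13.3) + 397.3 = 426.7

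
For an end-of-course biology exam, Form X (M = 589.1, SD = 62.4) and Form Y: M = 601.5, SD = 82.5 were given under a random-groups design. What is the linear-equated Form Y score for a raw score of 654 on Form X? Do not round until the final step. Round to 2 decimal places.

687.31

Linear equating: y = (SD_Y/SD_X)(x − M_X) + M_Y
y = (82.5/62.4)(654 − 589.1) + 601.5
y = 1.322115 × 64.9 + 601.5 = 85.8053 + 601.5 = 687.31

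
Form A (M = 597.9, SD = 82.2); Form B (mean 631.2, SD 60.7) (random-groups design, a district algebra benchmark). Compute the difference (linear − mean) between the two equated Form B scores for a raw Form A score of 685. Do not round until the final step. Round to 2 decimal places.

Mean-equated: 685 + (631.2 − 597.9) = 718.30
Linear-equated: (60.7/82.2)(685 − 597.9) + 631.2 = 695.518
Difference = 695.518 − 718.30 = -22.78

-22.78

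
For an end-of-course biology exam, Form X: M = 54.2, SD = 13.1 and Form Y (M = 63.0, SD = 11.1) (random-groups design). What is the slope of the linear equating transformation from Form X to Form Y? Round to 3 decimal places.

A = SD_Y / SD_X = 11.1 / 13.1 = 0.847

0.847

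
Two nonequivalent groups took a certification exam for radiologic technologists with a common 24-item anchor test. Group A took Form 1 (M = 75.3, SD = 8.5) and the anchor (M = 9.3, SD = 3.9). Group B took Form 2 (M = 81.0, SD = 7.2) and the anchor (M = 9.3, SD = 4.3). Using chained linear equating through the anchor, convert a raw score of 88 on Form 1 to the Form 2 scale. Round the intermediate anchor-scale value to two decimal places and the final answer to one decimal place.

Form 1 → anchor (Group A): v = (3.9/8.5)(88 − 75.3) + 9.3 = 15.13
anchor → Form 2 (Group B): y = (7.2/4.3)(15.13 − 9.3) + 81.0 = 90.8

90.8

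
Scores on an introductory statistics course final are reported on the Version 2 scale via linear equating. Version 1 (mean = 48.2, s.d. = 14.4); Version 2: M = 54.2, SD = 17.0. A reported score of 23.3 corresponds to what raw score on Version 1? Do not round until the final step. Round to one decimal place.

22.0

Invert y = (SD_Y/SD_X)(x − M_X) + M_Y:
x = (SD_X/SD_Y)(y − M_Y) + M_X = (14.4/17.0)(23.3 − 54.2) + 48.2
x = 0.847059 × -30.900 + 48.2 = 22.0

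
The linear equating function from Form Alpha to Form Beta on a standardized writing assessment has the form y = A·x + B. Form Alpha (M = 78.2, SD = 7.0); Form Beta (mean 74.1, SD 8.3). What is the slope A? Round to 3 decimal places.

1.186

A = SD_Y / SD_X = 8.3 / 7.0 = 1.186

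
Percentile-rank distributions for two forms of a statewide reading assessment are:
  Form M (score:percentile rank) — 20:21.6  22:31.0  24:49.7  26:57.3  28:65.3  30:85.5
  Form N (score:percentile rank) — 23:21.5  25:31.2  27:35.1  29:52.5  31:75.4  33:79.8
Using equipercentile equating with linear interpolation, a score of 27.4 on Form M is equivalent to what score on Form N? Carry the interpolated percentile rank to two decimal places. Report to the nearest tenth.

PR of 27.4 on Form M: 57.3 + (27.4 − 26)/(28 − 26) × (65.3 − 57.3) = 62.90
On Form N, PR 62.90 falls between score 29 (PR 52.5) and 31 (PR 75.4).
Interpolate: 29 + (62.90 − 52.5)/(75.4 − 52.5) × (31 − 29) = 29.9

29.9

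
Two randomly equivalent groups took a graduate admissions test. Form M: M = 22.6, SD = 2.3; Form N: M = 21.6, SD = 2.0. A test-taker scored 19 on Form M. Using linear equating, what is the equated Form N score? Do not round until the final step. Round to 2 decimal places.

Linear equating: y = (SD_Y/SD_X)(x − M_X) + M_Y
y = (2.0/2.3)(19 − 22.6) + 21.6
y = 0.869565 × -3.6 + 21.6 = -3.1304 + 21.6 = 18.47

18.47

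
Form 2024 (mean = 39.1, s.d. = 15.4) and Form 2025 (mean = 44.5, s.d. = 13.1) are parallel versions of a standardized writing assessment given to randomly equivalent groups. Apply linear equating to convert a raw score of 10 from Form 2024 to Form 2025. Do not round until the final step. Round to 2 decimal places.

19.75

Linear equating: y = (SD_Y/SD_X)(x − M_X) + M_Y
y = (13.1/15.4)(10 − 39.1) + 44.5
y = 0.850649 × -29.1 + 44.5 = -24.7539 + 44.5 = 19.75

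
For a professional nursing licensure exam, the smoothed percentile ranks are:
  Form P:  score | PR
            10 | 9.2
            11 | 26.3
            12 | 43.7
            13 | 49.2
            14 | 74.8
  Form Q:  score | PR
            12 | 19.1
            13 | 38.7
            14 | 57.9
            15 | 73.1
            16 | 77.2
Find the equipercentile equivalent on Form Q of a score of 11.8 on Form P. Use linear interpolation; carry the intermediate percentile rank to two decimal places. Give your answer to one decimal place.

PR of 11.8 on Form P: 26.3 + (11.8 − 11)/(12 − 11) × (43.7 − 26.3) = 40.22
On Form Q, PR 40.22 falls between score 13 (PR 38.7) and 14 (PR 57.9).
Interpolate: 13 + (40.22 − 38.7)/(57.9 − 38.7) × (14 − 13) = 13.1

13.1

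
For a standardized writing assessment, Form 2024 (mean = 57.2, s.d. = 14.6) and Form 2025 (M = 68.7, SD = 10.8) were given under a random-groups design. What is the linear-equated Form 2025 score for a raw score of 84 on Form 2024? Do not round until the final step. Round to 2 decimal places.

Linear equating: y = (SD_Y/SD_X)(x − M_X) + M_Y
y = (10.8/14.6)(84 − 57.2) + 68.7
y = 0.739726 × 26.8 + 68.7 = 19.8247 + 68.7 = 88.52

88.52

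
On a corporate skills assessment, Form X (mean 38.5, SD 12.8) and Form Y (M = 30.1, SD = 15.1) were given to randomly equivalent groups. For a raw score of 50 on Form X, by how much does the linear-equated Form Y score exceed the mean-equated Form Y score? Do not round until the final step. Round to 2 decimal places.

Mean-equated: 50 + (30.1 − 38.5) = 41.60
Linear-equated: (15.1/12.8)(50 − 38.5) + 30.1 = 43.666
Difference = 43.666 − 41.60 = 2.07

2.07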